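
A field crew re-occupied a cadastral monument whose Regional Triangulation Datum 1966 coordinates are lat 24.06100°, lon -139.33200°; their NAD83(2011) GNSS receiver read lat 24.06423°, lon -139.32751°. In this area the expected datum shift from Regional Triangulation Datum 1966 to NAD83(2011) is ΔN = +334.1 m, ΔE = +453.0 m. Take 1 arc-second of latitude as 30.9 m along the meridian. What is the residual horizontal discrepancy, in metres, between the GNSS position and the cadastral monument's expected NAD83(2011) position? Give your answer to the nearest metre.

Observed coordinate differences: Δφ = +0.00323°, Δλ = +0.00449°.
Converting to metres (1° lat = 111240 m, cos φ = 0.913112): observed ΔN = 359.3 m, observed ΔE = 456.1 m.
Subtracting the expected shift leaves a residual of 359.3 − (334.1) = 25.2 m north and 456.1 − (453.0) = 3.1 m east.
Residual distance = √(25.2² + 3.1²) = 25.4 m.

25 m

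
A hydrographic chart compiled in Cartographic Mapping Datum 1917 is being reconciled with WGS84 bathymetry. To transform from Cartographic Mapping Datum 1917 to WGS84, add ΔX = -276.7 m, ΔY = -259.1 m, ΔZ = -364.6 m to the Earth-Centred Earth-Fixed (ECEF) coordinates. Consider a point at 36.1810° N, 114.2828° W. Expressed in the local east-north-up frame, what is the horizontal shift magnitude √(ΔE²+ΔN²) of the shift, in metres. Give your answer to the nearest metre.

At φ = 36.1810°, λ = -114.2828°: sin φ = 0.590338, cos φ = 0.807156, sin λ = -0.911527, cos λ = -0.411241.
ΔE = −sin λ·ΔX + cos λ·ΔY = −(-0.911527)·(-276.7) + (-0.411241)·(-259.1) = -145.67 m.
ΔN = −sin φ cos λ·ΔX − sin φ sin λ·ΔY + cos φ·ΔZ = −(0.590338)(-0.411241)(-276.7) − (0.590338)(-0.911527)(-259.1) + (0.807156)(-364.6) = -500.89 m.
Horizontal magnitude = √(ΔE² + ΔN²) = √((-145.67)² + (-500.89)²) = 521.64 m.

522 m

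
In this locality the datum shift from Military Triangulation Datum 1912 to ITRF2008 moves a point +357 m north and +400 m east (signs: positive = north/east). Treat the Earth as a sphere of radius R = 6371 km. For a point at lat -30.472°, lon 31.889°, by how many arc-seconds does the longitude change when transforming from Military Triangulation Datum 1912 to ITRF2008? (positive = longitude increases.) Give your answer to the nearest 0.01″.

Δλ = 15.03″

At latitude -30.472°, cos φ = 0.861877.
One radian of longitude at latitude φ spans R cos φ, so Δλ = ΔE / (R cos φ) = 400.0 / (6371000 × 0.861877) = 7.2846e-05 rad = 15.026″.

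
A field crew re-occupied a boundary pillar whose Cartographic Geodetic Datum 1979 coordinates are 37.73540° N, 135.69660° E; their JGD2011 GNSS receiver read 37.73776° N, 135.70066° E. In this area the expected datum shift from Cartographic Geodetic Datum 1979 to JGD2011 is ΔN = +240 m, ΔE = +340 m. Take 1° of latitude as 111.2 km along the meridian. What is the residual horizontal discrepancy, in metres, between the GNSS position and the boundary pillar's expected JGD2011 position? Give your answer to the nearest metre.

28 m

Observed coordinate differences: Δφ = +0.00236°, Δλ = +0.00406°.
Converting to metres (1° lat = 111200 m, cos φ = 0.790846): observed ΔN = 262.4 m, observed ΔE = 357.0 m.
Subtracting the expected shift leaves a residual of 262.4 − (240) = 22.4 m north and 357.0 − (340) = 17.0 m east.
Residual distance = √(22.4² + 17.0²) = 28.2 m.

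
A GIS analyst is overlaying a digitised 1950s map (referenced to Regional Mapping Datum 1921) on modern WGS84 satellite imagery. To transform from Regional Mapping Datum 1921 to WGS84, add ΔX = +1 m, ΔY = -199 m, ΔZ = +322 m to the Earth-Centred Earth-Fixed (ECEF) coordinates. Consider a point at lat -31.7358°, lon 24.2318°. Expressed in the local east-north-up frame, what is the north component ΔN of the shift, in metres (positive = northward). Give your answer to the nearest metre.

ΔN = 231 m

At φ = -31.7358°, λ = 24.2318°: sin φ = -0.526003, cos φ = 0.850483, sin λ = 0.410429, cos λ = 0.911892.
ΔN = −sin φ cos λ·ΔX − sin φ sin λ·ΔY + cos φ·ΔZ = −(-0.526003)(0.911892)(1) − (-0.526003)(0.410429)(-199) + (0.850483)(322) = 231.37 m.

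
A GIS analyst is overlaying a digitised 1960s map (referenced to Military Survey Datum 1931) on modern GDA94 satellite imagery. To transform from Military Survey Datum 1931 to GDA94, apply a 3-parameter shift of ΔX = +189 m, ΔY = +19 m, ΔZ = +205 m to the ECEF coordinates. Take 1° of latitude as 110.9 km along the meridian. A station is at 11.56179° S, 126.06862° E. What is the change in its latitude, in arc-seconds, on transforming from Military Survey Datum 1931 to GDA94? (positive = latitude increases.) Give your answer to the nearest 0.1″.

sin φ = -0.200425, cos φ = 0.979709, sin λ = 0.808312, cos λ = -0.588754.
North component: ΔN = −sin φ cos λ·ΔX − sin φ sin λ·ΔY + cos φ·ΔZ = −(-0.200425)(-0.588754)(189) − (-0.200425)(0.808312)(19) + (0.979709)(205) = 181.62 m.
1° of latitude spans 110900 m, so Δφ = 181.62 / 110900 × 3600 = 5.896″.

Δφ = 5.9″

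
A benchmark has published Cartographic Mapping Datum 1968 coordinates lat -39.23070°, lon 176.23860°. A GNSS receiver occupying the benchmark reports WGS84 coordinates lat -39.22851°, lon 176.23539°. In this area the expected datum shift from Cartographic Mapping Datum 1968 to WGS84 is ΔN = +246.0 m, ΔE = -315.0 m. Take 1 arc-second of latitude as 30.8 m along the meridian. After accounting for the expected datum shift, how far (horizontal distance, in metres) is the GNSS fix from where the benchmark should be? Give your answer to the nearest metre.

39 m

Observed coordinate differences: Δφ = +0.00219°, Δλ = -0.00321°.
Converting to metres (1° lat = 110880 m, cos φ = 0.774606): observed ΔN = 242.8 m, observed ΔE = -275.7 m.
Subtracting the expected shift leaves a residual of 242.8 − (246.0) = -3.2 m north and -275.7 − (-315.0) = 39.3 m east.
Residual distance = √((-3.2)² + 39.3²) = 39.4 m.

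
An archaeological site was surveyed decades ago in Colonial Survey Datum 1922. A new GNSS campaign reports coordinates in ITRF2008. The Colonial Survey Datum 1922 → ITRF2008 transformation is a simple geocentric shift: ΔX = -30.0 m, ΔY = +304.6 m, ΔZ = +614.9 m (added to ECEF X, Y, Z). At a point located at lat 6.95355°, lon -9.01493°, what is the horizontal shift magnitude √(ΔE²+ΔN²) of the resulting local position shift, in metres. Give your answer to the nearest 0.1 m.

The local east axis at (φ, λ) is (−sin λ, cos λ, 0), so ΔE = −sin(-9.01493°)·(-30.0) + cos(-9.01493°)·304.6 = 296.14 m.
The local north axis is (−sin φ cos λ, −sin φ sin λ, cos φ), giving ΔN = 3.587 + 5.778 + 610.377 = 619.74 m.
Horizontal magnitude = √(ΔE² + ΔN²) = √(296.14² + 619.74²) = 686.86 m.

686.9 m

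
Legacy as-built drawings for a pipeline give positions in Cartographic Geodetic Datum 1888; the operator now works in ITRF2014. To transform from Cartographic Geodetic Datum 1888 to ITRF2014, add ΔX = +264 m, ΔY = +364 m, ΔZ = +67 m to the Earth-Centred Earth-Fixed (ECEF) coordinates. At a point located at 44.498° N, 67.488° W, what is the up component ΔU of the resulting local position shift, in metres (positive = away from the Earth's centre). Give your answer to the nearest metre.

At φ = 44.498°, λ = -67.488°: sin φ = 0.700884, cos φ = 0.713275, sin λ = -0.923799, cos λ = 0.382877.
ΔU = cos φ cos λ·ΔX + cos φ sin λ·ΔY + sin φ·ΔZ = (0.713275)(0.382877)(264) + (0.713275)(-0.923799)(364) + (0.700884)(67) = -120.79 m.

ΔU = -121 m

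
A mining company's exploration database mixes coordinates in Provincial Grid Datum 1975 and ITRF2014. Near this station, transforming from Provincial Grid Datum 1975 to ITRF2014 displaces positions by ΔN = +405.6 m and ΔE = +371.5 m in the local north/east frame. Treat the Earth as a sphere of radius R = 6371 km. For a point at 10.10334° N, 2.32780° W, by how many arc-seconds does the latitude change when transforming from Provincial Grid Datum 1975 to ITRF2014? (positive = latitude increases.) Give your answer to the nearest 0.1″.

Δφ = 13.1″

On a sphere of radius R, 1 rad of latitude = R, so Δφ = ΔN / R = 405.6 / 6371000 = 6.3663e-05 rad = 13.132″.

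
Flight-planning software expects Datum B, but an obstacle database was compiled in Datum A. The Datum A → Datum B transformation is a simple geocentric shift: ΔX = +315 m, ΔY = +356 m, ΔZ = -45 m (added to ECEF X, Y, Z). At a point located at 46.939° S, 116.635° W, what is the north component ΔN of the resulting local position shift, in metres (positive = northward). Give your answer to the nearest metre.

ΔN = -366 m

At φ = -46.939°, λ = -116.635°: sin φ = -0.730627, cos φ = 0.682777, sin λ = -0.893881, cos λ = -0.448305.
ΔN = −sin φ cos λ·ΔX − sin φ sin λ·ΔY + cos φ·ΔZ = −(-0.730627)(-0.448305)(315) − (-0.730627)(-0.893881)(356) + (0.682777)(-45) = -366.40 m.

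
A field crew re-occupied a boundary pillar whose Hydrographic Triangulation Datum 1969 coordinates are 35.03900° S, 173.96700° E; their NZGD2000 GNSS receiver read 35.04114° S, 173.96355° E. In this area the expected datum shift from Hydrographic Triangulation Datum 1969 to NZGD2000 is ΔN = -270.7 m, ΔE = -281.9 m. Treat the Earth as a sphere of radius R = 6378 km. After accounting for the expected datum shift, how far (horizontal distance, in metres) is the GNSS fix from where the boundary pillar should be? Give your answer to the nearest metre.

Observed coordinate differences: Δφ = -0.00214°, Δλ = -0.00345°.
Converting to metres (1° lat = 111317 m, cos φ = 0.818761): observed ΔN = -238.2 m, observed ΔE = -314.4 m.
Subtracting the expected shift leaves a residual of -238.2 − (-270.7) = 32.5 m north and -314.4 − (-281.9) = -32.5 m east.
Residual distance = √(32.5² + (-32.5)²) = 46.0 m.

46 m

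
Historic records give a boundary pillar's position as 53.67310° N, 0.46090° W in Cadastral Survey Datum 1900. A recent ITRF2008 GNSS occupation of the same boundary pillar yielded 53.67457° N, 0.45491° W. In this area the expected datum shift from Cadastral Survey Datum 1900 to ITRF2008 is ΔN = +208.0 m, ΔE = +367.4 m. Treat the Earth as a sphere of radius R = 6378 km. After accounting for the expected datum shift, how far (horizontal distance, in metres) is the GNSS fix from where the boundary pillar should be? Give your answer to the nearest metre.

Observed coordinate differences: Δφ = +0.00147°, Δλ = +0.00599°.
Converting to metres (1° lat = 111317 m, cos φ = 0.592391): observed ΔN = 163.6 m, observed ΔE = 395.0 m.
Subtracting the expected shift leaves a residual of 163.6 − (208.0) = -44.4 m north and 395.0 − (367.4) = 27.6 m east.
Residual distance = √((-44.4)² + 27.6²) = 52.2 m.

52 m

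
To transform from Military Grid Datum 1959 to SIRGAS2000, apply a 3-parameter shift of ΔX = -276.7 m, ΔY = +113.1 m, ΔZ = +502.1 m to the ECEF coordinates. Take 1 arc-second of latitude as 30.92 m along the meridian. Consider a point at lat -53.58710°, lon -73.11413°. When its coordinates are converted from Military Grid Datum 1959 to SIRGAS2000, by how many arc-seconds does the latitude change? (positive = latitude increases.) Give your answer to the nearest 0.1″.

Δφ = 4.7″

sin φ = -0.804760, cos φ = 0.593600, sin λ = -0.956885, cos λ = 0.290466.
North component: ΔN = −sin φ cos λ·ΔX − sin φ sin λ·ΔY + cos φ·ΔZ = −(-0.804760)(0.290466)(-276.7) − (-0.804760)(-0.956885)(113.1) + (0.593600)(502.1) = 146.27 m.
1° of latitude spans 3600 × 30.92 = 111312 m, so Δφ = 146.27 / 111312 × 3600 = 4.731″.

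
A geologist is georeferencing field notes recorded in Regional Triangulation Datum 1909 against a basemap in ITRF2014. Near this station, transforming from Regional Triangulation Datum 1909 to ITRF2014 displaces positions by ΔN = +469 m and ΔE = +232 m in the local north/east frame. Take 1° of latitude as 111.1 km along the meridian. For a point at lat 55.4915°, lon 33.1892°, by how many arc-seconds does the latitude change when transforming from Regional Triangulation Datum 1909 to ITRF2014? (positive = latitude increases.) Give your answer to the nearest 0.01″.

Δφ = 15.20″

1° of latitude = 111.1 km, so Δφ = 469.0 / 111100 = 0.0042214° = 15.197″.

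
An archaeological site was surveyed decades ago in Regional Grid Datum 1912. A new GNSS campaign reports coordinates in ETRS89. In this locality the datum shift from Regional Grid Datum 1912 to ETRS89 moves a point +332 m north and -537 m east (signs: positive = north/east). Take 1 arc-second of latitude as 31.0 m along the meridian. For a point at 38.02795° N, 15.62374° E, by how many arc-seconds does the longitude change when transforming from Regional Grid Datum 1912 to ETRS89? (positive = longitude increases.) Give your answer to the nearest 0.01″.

At latitude 38.02795°, cos φ = 0.787710.
1″ of longitude at this latitude = 31.00 × cos φ = 24.4190 m, so Δλ = -537.0 / 24.4190 = -21.991″.

Δλ = -21.99″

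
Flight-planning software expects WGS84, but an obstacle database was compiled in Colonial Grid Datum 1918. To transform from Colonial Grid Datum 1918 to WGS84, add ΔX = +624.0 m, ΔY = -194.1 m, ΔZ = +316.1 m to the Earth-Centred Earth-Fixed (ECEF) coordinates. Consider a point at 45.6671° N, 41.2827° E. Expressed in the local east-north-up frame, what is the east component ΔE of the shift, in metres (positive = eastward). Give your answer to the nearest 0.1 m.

ΔE = -557.6 m

The local east axis at (φ, λ) is (−sin λ, cos λ, 0), so ΔE = −sin(41.2827°)·624.0 + cos(41.2827°)·(-194.1) = -557.56 m.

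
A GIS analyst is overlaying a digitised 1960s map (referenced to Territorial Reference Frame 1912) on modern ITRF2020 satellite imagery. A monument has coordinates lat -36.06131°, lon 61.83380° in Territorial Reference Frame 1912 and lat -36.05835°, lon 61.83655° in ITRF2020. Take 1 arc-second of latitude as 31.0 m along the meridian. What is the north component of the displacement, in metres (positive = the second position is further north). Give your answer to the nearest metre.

Δφ = -36.05835° − -36.06131° = +0.00296°; Δλ = 61.83655° − 61.83380° = +0.00275°.
1° of latitude = 3600 × 31.00 = 111600 m.
ΔN = Δφ × 111600 = 330.3 m; ΔE = Δλ × 111600 × cos(-36.06131°) = +0.00275 × 111600 × 0.808388 = 248.1 m.

ΔN = 330 m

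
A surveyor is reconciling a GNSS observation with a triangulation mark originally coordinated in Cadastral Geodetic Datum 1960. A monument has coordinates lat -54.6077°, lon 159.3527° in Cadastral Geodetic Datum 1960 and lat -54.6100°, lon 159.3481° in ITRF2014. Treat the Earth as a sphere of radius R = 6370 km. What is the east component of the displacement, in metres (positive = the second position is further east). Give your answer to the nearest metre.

ΔE = -296 m

Δφ = -54.6100° − -54.6077° = -0.0023°; Δλ = 159.3481° − 159.3527° = -0.0046°.
1° along a meridian = πR/180 = 111177 m.
ΔN = Δφ × 111177 = -255.7 m; ΔE = Δλ × 111177 × cos(-54.6077°) = -0.0046 × 111177 × 0.579172 = -296.2 m.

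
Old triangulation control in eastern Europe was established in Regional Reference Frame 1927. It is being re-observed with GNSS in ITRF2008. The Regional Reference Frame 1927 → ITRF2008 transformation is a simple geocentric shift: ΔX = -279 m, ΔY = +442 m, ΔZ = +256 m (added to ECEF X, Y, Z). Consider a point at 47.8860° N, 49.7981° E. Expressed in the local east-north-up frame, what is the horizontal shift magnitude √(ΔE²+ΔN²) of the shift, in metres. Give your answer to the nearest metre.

The local east axis at (φ, λ) is (−sin λ, cos λ, 0), so ΔE = −sin(49.7981°)·(-279) + cos(49.7981°)·442 = 498.40 m.
The local north axis is (−sin φ cos λ, −sin φ sin λ, cos φ), giving ΔN = 133.593 − 250.427 + 171.676 = 54.84 m.
Horizontal magnitude = √(ΔE² + ΔN²) = √(498.40² + 54.84²) = 501.40 m.

501 m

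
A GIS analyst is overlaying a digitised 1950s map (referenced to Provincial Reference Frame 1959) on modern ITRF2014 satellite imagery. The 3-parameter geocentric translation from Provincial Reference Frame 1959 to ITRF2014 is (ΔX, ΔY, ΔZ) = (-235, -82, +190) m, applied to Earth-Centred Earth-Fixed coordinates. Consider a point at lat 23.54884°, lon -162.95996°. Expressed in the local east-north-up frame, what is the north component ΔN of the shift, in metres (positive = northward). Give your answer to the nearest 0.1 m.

ΔN = 74.8 m

At φ = 23.54884°, λ = -162.95996°: sin φ = 0.399531, cos φ = 0.916720, sin λ = -0.293040, cos λ = -0.956100.
ΔN = −sin φ cos λ·ΔX − sin φ sin λ·ΔY + cos φ·ΔZ = −(0.399531)(-0.956100)(-235) − (0.399531)(-0.293040)(-82) + (0.916720)(190) = 74.81 m.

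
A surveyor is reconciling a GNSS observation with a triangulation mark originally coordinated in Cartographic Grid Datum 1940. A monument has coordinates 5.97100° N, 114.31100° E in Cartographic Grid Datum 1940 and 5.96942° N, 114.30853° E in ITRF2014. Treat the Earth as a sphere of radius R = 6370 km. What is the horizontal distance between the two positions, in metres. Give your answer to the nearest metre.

Δφ = 5.96942° − 5.97100° = -0.00158°; Δλ = 114.30853° − 114.31100° = -0.00247°.
1° along a meridian = πR/180 = 111177 m.
ΔN = Δφ × 111177 = -175.7 m; ΔE = Δλ × 111177 × cos(5.97100°) = -0.00247 × 111177 × 0.994575 = -273.1 m.
Distance = √(ΔE² + ΔN²) = √((-273.1)² + (-175.7)²) = 324.7 m.

325 m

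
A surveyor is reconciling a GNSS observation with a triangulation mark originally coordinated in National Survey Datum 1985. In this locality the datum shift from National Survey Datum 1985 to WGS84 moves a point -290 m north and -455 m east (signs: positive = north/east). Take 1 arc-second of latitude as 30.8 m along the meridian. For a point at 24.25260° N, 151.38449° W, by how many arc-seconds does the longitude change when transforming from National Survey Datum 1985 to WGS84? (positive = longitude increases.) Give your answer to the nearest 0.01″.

Δλ = -16.20″

At latitude 24.25260°, cos φ = 0.911743.
1″ of longitude at this latitude = 30.80 × cos φ = 28.0817 m, so Δλ = -455.0 / 28.0817 = -16.203″.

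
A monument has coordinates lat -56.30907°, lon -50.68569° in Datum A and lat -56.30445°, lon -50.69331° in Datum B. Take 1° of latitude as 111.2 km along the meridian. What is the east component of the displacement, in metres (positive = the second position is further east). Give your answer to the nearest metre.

ΔE = -470 m

Δφ = -56.30445° − -56.30907° = +0.00462°; Δλ = -50.69331° − -50.68569° = -0.00762°.
ΔN = Δφ × 111200 = 513.7 m; ΔE = Δλ × 111200 × cos(-56.30907°) = -0.00762 × 111200 × 0.554713 = -470.0 m.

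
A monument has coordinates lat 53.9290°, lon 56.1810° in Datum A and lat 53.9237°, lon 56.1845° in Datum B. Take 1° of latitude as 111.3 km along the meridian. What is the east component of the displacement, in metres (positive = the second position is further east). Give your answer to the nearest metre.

ΔE = 229 m

Δφ = 53.9237° − 53.9290° = -0.0053°; Δλ = 56.1845° − 56.1810° = +0.0035°.
ΔN = Δφ × 111300 = -589.9 m; ΔE = Δλ × 111300 × cos(53.9290°) = +0.0035 × 111300 × 0.588787 = 229.4 m.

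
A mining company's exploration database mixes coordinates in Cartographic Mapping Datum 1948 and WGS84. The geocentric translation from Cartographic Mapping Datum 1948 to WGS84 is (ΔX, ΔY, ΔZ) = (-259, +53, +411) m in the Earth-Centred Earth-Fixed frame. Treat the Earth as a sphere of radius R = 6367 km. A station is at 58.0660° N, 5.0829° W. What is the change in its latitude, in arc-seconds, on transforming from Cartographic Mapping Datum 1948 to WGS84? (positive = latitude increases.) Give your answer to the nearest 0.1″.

sin φ = 0.848658, cos φ = 0.528942, sin λ = -0.088597, cos λ = 0.996068.
North component: ΔN = −sin φ cos λ·ΔX − sin φ sin λ·ΔY + cos φ·ΔZ = −(0.848658)(0.996068)(-259) − (0.848658)(-0.088597)(53) + (0.528942)(411) = 440.32 m.
1° of latitude spans πR/180 = 111125 m, so Δφ = 440.32 / 111125 × 3600 = 14.265″.

Δφ = 14.3″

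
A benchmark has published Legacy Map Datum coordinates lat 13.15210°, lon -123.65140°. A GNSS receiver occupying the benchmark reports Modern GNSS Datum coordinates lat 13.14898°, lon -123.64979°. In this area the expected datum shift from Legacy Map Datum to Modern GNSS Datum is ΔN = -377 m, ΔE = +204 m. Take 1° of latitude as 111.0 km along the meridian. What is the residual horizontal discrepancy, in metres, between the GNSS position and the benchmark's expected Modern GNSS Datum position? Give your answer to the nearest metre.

43 m

Observed coordinate differences: Δφ = -0.00312°, Δλ = +0.00161°.
Converting to metres (1° lat = 111000 m, cos φ = 0.973769): observed ΔN = -346.3 m, observed ΔE = 174.0 m.
Subtracting the expected shift leaves a residual of -346.3 − (-377) = 30.7 m north and 174.0 − (204) = -30.0 m east.
Residual distance = √(30.7² + (-30.0)²) = 42.9 m.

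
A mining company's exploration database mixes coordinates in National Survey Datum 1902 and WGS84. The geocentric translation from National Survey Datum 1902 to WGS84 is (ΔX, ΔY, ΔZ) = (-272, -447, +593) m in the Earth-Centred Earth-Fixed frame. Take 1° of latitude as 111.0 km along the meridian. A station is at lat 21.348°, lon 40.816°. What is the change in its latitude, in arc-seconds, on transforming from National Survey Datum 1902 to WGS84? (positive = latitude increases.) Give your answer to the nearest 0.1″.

sin φ = 0.364032, cos φ = 0.931387, sin λ = 0.653632, cos λ = 0.756813.
North component: ΔN = −sin φ cos λ·ΔX − sin φ sin λ·ΔY + cos φ·ΔZ = −(0.364032)(0.756813)(-272) − (0.364032)(0.653632)(-447) + (0.931387)(593) = 733.61 m.
1° of latitude spans 111000 m, so Δφ = 733.61 / 111000 × 3600 = 23.793″.

Δφ = 23.8″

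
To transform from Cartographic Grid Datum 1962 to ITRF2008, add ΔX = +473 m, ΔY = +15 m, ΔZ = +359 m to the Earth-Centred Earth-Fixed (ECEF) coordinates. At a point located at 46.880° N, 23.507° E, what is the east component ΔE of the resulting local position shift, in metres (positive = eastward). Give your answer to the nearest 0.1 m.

ΔE = -174.9 m

The local east axis at (φ, λ) is (−sin λ, cos λ, 0), so ΔE = −sin(23.507°)·473 + cos(23.507°)·15 = -174.91 m.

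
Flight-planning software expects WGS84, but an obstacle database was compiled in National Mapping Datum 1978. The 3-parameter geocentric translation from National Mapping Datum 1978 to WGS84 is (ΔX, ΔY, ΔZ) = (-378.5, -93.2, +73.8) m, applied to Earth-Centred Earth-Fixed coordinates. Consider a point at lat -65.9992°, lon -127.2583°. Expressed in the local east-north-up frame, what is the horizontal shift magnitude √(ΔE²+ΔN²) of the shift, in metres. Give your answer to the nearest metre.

393 m

At φ = -65.9992°, λ = -127.2583°: sin φ = -0.913540, cos φ = 0.406749, sin λ = -0.795914, cos λ = -0.605409.
ΔE = −sin λ·ΔX + cos λ·ΔY = −(-0.795914)·(-378.5) + (-0.605409)·(-93.2) = -244.83 m.
ΔN = −sin φ cos λ·ΔX − sin φ sin λ·ΔY + cos φ·ΔZ = −(-0.913540)(-0.605409)(-378.5) − (-0.913540)(-0.795914)(-93.2) + (0.406749)(73.8) = 307.12 m.
Horizontal magnitude = √(ΔE² + ΔN²) = √((-244.83)² + 307.12²) = 392.76 m.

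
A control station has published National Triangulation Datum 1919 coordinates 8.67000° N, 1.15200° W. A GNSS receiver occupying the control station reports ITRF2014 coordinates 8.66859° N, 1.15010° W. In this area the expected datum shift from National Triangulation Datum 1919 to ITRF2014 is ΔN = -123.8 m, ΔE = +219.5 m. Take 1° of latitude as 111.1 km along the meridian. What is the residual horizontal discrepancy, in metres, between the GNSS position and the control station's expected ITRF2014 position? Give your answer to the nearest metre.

35 m

Observed coordinate differences: Δφ = -0.00141°, Δλ = +0.00190°.
Converting to metres (1° lat = 111100 m, cos φ = 0.988573): observed ΔN = -156.7 m, observed ΔE = 208.7 m.
Subtracting the expected shift leaves a residual of -156.7 − (-123.8) = -32.9 m north and 208.7 − (219.5) = -10.8 m east.
Residual distance = √((-32.9)² + (-10.8)²) = 34.6 m.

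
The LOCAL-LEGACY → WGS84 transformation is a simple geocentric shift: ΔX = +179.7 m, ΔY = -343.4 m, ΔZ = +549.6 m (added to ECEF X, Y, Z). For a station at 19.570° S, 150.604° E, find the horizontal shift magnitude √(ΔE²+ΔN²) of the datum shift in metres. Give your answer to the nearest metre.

The local east axis at (φ, λ) is (−sin λ, cos λ, 0), so ΔE = −sin(150.604°)·179.7 + cos(150.604°)·(-343.4) = 210.98 m.
The local north axis is (−sin φ cos λ, −sin φ sin λ, cos φ), giving ΔN = -52.442 − 56.459 + 517.851 = 408.95 m.
Horizontal magnitude = √(ΔE² + ΔN²) = √(210.98² + 408.95²) = 460.17 m.

460 m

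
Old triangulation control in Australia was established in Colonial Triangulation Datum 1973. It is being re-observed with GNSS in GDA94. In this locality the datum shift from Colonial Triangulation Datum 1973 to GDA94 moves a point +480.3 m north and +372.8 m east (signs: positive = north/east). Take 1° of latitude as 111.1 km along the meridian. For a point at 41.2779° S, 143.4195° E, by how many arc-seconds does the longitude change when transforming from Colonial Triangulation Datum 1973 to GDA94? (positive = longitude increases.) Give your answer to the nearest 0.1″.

Δλ = 16.1″

At latitude -41.2779°, cos φ = 0.751519.
1° of longitude at this latitude = 111.1 × cos φ = 83.49 km, so Δλ = 372.8 / 83493.7 = 0.0044650° = 16.074″.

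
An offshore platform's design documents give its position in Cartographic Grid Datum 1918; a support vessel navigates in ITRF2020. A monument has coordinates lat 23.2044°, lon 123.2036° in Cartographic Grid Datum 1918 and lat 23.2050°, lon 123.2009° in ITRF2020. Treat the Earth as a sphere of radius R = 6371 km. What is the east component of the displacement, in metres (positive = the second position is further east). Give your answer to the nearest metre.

ΔE = -276 m

Δφ = 23.2050° − 23.2044° = +0.0006°; Δλ = 123.2009° − 123.2036° = -0.0027°.
1° along a meridian = πR/180 = 111195 m.
ΔN = Δφ × 111195 = 66.7 m; ΔE = Δλ × 111195 × cos(23.2044°) = -0.0027 × 111195 × 0.919105 = -275.9 m.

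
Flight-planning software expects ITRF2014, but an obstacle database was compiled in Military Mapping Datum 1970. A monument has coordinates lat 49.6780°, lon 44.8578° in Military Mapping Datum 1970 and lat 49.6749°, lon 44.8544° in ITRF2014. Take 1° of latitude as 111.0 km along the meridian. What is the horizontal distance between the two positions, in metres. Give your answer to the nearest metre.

422 m

Δφ = 49.6749° − 49.6780° = -0.0031°; Δλ = 44.8544° − 44.8578° = -0.0034°.
ΔN = Δφ × 111000 = -344.1 m; ΔE = Δλ × 111000 × cos(49.6780°) = -0.0034 × 111000 × 0.647083 = -244.2 m.
Distance = √(ΔE² + ΔN²) = √((-244.2)² + (-344.1)²) = 422.0 m.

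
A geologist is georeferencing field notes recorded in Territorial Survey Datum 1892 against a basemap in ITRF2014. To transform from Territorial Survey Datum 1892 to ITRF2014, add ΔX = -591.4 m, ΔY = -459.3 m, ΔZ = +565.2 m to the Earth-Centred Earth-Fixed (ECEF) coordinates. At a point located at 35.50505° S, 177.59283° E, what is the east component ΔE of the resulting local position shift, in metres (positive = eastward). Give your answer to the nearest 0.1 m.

ΔE = 483.7 m

The local east axis at (φ, λ) is (−sin λ, cos λ, 0), so ΔE = −sin(177.59283°)·(-591.4) + cos(177.59283°)·(-459.3) = 483.73 m.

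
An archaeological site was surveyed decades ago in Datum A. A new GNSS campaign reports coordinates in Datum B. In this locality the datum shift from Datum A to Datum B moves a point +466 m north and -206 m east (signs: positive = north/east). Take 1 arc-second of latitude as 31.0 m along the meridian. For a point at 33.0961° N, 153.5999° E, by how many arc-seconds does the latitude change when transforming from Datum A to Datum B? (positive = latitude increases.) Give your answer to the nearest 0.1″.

Δφ = 15.0″

1″ of latitude = 31.00 m, so Δφ = 466.0 / 31.00 = 15.032″.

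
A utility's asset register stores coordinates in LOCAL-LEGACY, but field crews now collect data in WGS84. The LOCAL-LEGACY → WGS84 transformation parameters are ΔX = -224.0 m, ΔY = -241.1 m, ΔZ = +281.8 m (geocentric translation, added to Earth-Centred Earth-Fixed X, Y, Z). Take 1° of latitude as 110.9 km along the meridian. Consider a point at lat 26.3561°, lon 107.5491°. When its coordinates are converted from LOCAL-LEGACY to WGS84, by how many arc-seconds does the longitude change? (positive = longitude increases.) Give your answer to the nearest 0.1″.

Δλ = 10.4″

sin φ = 0.443949, cos φ = 0.896052, sin λ = 0.953459, cos λ = -0.301523.
East component: ΔE = −sin λ·ΔX + cos λ·ΔY = −(0.953459)(-224.0) + (-0.301523)(-241.1) = 286.27 m.
1° of latitude spans 110900 m; at latitude φ, 1° of longitude spans that × cos φ = 99372.2 m, so Δλ = 286.27 / 99372.2 × 3600 = 10.371″.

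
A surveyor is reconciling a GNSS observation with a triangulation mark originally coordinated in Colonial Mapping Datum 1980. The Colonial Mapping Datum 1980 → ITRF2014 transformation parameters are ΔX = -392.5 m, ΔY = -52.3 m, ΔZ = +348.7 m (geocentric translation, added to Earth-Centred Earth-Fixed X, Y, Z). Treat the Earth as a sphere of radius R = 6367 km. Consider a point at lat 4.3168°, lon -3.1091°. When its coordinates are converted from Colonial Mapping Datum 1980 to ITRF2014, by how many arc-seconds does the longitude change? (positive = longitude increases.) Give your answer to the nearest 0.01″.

Δλ = -2.39″

sin φ = 0.075271, cos φ = 0.997163, sin λ = -0.054237, cos λ = 0.998528.
East component: ΔE = −sin λ·ΔX + cos λ·ΔY = −(-0.054237)(-392.5) + (0.998528)(-52.3) = -73.51 m.
1° of latitude spans πR/180 = 111125 m; at latitude φ, 1° of longitude spans that × cos φ = 110809.9 m, so Δλ = -73.51 / 110809.9 × 3600 = -2.388″.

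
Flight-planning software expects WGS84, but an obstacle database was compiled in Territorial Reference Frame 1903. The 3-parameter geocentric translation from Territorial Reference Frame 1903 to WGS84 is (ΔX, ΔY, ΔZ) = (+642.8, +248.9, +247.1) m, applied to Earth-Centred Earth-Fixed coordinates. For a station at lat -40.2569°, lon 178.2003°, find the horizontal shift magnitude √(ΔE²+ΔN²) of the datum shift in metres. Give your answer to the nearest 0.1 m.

The local east axis at (φ, λ) is (−sin λ, cos λ, 0), so ΔE = −sin(178.2003°)·642.8 + cos(178.2003°)·248.9 = -268.96 m.
The local north axis is (−sin φ cos λ, −sin φ sin λ, cos φ), giving ΔN = -415.183 + 5.051 + 188.576 = -221.56 m.
Horizontal magnitude = √(ΔE² + ΔN²) = √((-268.96)² + (-221.56)²) = 348.47 m.

348.5 m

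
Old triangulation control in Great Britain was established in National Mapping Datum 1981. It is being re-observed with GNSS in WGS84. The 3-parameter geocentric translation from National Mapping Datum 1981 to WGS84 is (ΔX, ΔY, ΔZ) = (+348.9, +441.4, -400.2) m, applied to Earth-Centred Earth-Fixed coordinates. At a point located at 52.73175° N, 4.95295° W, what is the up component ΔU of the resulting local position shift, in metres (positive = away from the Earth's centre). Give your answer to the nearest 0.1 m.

The local up (radial) axis is (cos φ cos λ, cos φ sin λ, sin φ), giving ΔU = 210.487 − 23.077 − 318.483 = -131.07 m.

ΔU = -131.1 m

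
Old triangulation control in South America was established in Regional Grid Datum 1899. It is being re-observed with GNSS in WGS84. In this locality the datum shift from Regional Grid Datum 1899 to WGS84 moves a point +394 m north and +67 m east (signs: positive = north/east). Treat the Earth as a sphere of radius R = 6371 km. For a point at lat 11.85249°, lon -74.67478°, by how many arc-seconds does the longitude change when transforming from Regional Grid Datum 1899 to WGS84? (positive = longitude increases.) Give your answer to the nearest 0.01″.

At latitude 11.85249°, cos φ = 0.978680.
One radian of longitude at latitude φ spans R cos φ, so Δλ = ΔE / (R cos φ) = 67.0 / (6371000 × 0.978680) = 1.0746e-05 rad = 2.216″.

Δλ = 2.22″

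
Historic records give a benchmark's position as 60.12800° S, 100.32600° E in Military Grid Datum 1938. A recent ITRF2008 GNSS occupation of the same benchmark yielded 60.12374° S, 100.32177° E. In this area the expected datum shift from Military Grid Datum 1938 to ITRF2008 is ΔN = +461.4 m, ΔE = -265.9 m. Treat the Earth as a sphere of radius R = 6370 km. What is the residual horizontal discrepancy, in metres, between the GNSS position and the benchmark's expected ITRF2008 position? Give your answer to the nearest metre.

Observed coordinate differences: Δφ = +0.00426°, Δλ = -0.00423°.
Converting to metres (1° lat = 111177 m, cos φ = 0.498064): observed ΔN = 473.6 m, observed ΔE = -234.2 m.
Subtracting the expected shift leaves a residual of 473.6 − (461.4) = 12.2 m north and -234.2 − (-265.9) = 31.7 m east.
Residual distance = √(12.2² + 31.7²) = 33.9 m.

34 m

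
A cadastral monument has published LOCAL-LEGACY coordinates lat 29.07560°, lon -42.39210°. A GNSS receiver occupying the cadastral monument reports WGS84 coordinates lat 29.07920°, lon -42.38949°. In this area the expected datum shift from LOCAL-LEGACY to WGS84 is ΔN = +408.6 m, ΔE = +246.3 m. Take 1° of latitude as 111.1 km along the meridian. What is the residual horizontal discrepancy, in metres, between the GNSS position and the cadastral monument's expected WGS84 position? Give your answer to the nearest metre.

Observed coordinate differences: Δφ = +0.00360°, Δλ = +0.00261°.
Converting to metres (1° lat = 111100 m, cos φ = 0.873979): observed ΔN = 400.0 m, observed ΔE = 253.4 m.
Subtracting the expected shift leaves a residual of 400.0 − (408.6) = -8.6 m north and 253.4 − (246.3) = 7.1 m east.
Residual distance = √((-8.6)² + 7.1²) = 11.2 m.

11 m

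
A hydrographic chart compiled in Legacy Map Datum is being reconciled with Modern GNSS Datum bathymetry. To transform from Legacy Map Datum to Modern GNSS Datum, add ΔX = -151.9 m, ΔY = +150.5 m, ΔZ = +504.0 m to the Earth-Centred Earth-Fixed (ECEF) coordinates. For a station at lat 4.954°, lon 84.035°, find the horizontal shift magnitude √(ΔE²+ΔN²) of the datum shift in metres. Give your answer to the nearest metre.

The local east axis at (φ, λ) is (−sin λ, cos λ, 0), so ΔE = −sin(84.035°)·(-151.9) + cos(84.035°)·150.5 = 166.72 m.
The local north axis is (−sin φ cos λ, −sin φ sin λ, cos φ), giving ΔN = 1.363 − 12.926 + 502.117 = 490.55 m.
Horizontal magnitude = √(ΔE² + ΔN²) = √(166.72² + 490.55²) = 518.11 m.

518 m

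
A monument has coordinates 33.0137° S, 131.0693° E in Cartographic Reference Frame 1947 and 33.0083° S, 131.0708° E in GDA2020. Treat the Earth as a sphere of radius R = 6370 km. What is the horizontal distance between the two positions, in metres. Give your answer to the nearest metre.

616 m

Δφ = -33.0083° − -33.0137° = +0.0054°; Δλ = 131.0708° − 131.0693° = +0.0015°.
1° along a meridian = πR/180 = 111177 m.
ΔN = Δφ × 111177 = 600.4 m; ΔE = Δλ × 111177 × cos(-33.0137°) = +0.0015 × 111177 × 0.838540 = 139.8 m.
Distance = √(ΔE² + ΔN²) = √(139.8² + 600.4²) = 616.4 m.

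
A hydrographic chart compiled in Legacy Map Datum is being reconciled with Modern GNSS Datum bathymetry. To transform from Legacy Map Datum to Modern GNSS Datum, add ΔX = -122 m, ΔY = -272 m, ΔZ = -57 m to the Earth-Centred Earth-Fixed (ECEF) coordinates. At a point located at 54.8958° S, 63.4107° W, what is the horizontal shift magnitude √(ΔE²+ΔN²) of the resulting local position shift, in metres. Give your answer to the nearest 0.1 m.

260.9 m

At φ = -54.8958°, λ = -63.4107°: sin φ = -0.818108, cos φ = 0.575065, sin λ = -0.894238, cos λ = 0.447592.
ΔE = −sin λ·ΔX + cos λ·ΔY = −(-0.894238)·(-122) + (0.447592)·(-272) = -230.84 m.
ΔN = −sin φ cos λ·ΔX − sin φ sin λ·ΔY + cos φ·ΔZ = −(-0.818108)(0.447592)(-122) − (-0.818108)(-0.894238)(-272) + (0.575065)(-57) = 121.54 m.
Horizontal magnitude = √(ΔE² + ΔN²) = √((-230.84)² + 121.54²) = 260.88 m.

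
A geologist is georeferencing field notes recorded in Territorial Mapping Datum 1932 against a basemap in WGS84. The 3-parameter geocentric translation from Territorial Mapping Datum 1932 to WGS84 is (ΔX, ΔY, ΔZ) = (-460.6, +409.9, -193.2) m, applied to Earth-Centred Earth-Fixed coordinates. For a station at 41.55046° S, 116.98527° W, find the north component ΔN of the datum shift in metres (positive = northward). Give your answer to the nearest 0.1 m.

ΔN = -248.2 m

At φ = -41.55046°, λ = -116.98527°: sin φ = -0.663279, cos φ = 0.748372, sin λ = -0.891123, cos λ = -0.453761.
ΔN = −sin φ cos λ·ΔX − sin φ sin λ·ΔY + cos φ·ΔZ = −(-0.663279)(-0.453761)(-460.6) − (-0.663279)(-0.891123)(409.9) + (0.748372)(-193.2) = -248.24 m.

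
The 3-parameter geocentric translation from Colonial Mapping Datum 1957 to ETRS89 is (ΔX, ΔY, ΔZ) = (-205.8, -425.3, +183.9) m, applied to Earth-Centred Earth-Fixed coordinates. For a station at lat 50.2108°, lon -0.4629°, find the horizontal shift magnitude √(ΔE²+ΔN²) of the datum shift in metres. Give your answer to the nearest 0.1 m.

506.9 m

The local east axis at (φ, λ) is (−sin λ, cos λ, 0), so ΔE = −sin(-0.4629°)·(-205.8) + cos(-0.4629°)·(-425.3) = -426.95 m.
The local north axis is (−sin φ cos λ, −sin φ sin λ, cos φ), giving ΔN = 158.132 − 2.640 + 117.690 = 273.18 m.
Horizontal magnitude = √(ΔE² + ΔN²) = √((-426.95)² + 273.18²) = 506.87 m.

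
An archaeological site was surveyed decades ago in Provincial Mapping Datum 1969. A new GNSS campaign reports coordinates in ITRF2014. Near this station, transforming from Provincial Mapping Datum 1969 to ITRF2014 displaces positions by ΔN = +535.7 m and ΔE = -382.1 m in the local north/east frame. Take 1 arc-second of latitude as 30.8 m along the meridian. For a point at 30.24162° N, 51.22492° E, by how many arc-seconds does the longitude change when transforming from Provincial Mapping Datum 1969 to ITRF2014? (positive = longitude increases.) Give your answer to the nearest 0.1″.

Δλ = -14.4″

At latitude 30.24162°, cos φ = 0.863909.
1″ of longitude at this latitude = 30.80 × cos φ = 26.6084 m, so Δλ = -382.1 / 26.6084 = -14.360″.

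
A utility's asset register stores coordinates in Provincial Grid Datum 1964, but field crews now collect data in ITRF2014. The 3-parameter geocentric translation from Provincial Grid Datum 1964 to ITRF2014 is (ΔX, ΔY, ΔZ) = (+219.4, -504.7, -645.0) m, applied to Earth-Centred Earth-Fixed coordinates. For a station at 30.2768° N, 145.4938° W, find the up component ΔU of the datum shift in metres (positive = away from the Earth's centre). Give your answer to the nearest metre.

ΔU = -234 m

The local up (radial) axis is (cos φ cos λ, cos φ sin λ, sin φ), giving ΔU = -156.139 + 246.912 − 325.195 = -234.42 m.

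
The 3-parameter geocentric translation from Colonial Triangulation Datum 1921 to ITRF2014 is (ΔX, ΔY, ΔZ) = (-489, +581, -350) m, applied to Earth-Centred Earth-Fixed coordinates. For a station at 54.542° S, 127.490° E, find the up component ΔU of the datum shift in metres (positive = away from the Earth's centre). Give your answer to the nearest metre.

The local up (radial) axis is (cos φ cos λ, cos φ sin λ, sin φ), giving ΔU = 172.649 + 267.429 + 285.089 = 725.17 m.

ΔU = 725 m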